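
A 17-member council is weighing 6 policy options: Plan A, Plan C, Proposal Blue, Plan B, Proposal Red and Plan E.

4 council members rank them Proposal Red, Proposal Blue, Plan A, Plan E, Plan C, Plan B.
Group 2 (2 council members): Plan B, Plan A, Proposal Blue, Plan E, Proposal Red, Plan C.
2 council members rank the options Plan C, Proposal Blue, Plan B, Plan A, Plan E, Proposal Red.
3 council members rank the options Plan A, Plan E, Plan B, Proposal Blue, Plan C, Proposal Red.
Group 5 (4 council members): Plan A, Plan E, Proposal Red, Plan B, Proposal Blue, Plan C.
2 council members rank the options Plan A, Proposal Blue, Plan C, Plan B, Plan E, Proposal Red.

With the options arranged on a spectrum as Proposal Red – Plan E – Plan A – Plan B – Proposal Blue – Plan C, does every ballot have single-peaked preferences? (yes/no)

no

Axis positions: Proposal Red=1, Plan E=2, Plan A=3, Plan B=4, Proposal Blue=5, Plan C=6.
Group 1: ranking walks positions 1-5-3-2-6-4; Proposal Blue is ranked above Plan E even though Plan E lies between Proposal Blue and the peak Proposal Red on the axis — preferences dip and rise again. Not single-peaked.
Group 2 (peak Plan B at position 4): ranking walks positions 4-3-5-2-1-6, expanding outward from the peak — single-peaked.
Group 3 (peak Plan C at position 6): ranking walks positions 6-5-4-3-2-1, expanding outward from the peak — single-peaked.
Group 4 (peak Plan A at position 3): ranking walks positions 3-2-4-5-6-1, expanding outward from the peak — single-peaked.
Group 5 (peak Plan A at position 3): ranking walks positions 3-2-1-4-5-6, expanding outward from the peak — single-peaked.
Group 6: ranking walks positions 3-5-6-4-2-1; Proposal Blue is ranked above Plan B even though Plan B lies between Proposal Blue and the peak Plan A on the axis — preferences dip and rise again. Not single-peaked.
Group 1 violates single-peakedness, so the profile is not single-peaked on this axis.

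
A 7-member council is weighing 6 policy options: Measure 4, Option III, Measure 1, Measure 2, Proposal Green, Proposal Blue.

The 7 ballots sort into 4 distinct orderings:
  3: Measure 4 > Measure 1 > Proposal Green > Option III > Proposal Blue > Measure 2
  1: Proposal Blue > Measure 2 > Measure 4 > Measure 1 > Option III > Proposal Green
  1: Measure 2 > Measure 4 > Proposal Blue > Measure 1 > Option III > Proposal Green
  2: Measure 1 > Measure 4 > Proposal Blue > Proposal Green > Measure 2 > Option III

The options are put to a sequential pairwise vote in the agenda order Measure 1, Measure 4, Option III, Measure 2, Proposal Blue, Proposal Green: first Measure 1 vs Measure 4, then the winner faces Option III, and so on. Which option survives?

Measure 4

Round 1: Measure 1 vs Measure 4 — 2–5, Measure 4 advances.
Round 2: Measure 4 vs Option III — 7–0, Measure 4 advances.
Round 3: Measure 4 vs Measure 2 — 5–2, Measure 4 advances.
Round 4: Measure 4 vs Proposal Blue — 6–1, Measure 4 advances.
Round 5: Measure 4 vs Proposal Green — 7–0, Measure 4 advances.
The agenda winner is Measure 4.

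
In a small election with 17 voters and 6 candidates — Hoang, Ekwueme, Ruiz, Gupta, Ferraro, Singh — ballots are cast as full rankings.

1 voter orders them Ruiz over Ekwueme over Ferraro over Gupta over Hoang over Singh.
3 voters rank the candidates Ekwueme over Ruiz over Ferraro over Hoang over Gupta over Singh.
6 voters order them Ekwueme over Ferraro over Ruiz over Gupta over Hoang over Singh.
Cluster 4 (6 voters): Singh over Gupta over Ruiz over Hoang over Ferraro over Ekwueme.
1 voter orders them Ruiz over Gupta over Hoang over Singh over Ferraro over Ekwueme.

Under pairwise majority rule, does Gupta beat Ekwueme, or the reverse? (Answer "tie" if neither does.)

Ekwueme

Ballots ranking Gupta above Ekwueme: 6 + 1 = 7.
Ballots ranking Ekwueme above Gupta: 17 − 7 = 10.
Ekwueme wins the head-to-head 10–7.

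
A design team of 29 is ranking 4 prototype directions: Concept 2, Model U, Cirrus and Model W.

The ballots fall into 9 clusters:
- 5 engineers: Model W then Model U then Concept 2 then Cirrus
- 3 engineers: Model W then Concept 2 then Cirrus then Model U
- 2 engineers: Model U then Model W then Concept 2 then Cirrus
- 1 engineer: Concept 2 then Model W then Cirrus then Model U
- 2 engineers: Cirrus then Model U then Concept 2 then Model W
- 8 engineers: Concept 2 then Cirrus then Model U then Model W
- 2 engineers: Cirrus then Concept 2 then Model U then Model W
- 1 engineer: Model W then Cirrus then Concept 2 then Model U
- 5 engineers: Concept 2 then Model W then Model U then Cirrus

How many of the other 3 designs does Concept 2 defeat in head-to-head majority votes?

Concept 2 against each rival (29 engineers):
Concept 2 vs Model U: Concept 2 wins 20–9.
Concept 2 vs Cirrus: Concept 2 wins 24–5.
Concept 2 vs Model W: Concept 2 is ranked higher on 1+2+8+2+5 = 18 ballots, Model W on 11. Concept 2 wins 18–11.
Concept 2 beats Model U, Cirrus, Model W — 3 pairwise wins.

3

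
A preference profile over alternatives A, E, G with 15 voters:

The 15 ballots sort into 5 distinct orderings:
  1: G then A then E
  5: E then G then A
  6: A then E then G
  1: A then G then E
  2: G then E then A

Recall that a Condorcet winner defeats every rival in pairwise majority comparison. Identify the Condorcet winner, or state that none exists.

none

Pairwise majorities:
A vs E: 1+6+1 = 8 for A, 7 for E — A by 8–7.
A vs G: 6+1 = 7 for A, 8 for G — G by 8–7.
E vs G: 11 to 4, E.
Every alternative loses at least once (A loses to G; E loses to A; G loses to E). The majority relation contains the cycle A > E > G > A, so there is no Condorcet winner.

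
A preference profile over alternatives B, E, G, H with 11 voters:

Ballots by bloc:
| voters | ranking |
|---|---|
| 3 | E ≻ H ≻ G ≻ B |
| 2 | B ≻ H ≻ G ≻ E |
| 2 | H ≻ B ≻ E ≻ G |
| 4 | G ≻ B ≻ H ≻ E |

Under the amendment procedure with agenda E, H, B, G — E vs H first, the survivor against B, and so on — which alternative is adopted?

G

Round 1: E vs H — 3–8, H advances.
Round 2: H vs B — 5–6, B advances.
Round 3: B vs G — 4–7, G advances.
The agenda winner is G.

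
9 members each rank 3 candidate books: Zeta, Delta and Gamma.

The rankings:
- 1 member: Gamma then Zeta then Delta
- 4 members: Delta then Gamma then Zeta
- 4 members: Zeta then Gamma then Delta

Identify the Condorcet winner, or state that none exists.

Pairwise majorities:
Zeta vs Delta: Zeta wins 5–4.
Zeta–Gamma: Gamma 5–4.
Delta–Gamma: Gamma 5–4.
Gamma defeats every rival head-to-head and is the Condorcet winner.

Gamma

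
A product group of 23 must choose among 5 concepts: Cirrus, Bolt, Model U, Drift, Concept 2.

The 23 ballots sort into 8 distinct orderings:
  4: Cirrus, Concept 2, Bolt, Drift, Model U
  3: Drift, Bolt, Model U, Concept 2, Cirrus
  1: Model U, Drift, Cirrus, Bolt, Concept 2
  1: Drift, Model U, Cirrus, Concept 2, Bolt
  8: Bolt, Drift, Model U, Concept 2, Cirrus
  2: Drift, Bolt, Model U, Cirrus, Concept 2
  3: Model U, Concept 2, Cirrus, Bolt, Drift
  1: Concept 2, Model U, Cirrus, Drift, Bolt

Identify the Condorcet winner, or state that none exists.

Check each pair by majority over 23 ballots:
Cirrus vs Bolt: 4+1+1+3+1 = 10 for Cirrus, 13 for Bolt — Bolt by 13–10.
Cirrus vs Model U: Cirrus preferred on 4 ballots; Model U wins 19–4.
Cirrus vs Drift: Cirrus preferred on 4+3+1 = 8 ballots; Drift wins 15–8.
Cirrus vs Concept 2: Cirrus preferred on 4+1+1+2 = 8 ballots; Concept 2 wins 15–8.
Bolt vs Model U: Bolt preferred on 4+3+8+2 = 17 ballots; Bolt wins 17–6.
Bolt vs Drift: Bolt is ranked higher on 4+8+3 = 15 ballots, Drift on 8. Bolt wins 15–8.
Bolt vs Concept 2: Bolt is ranked higher on 3+1+8+2 = 14 ballots, Concept 2 on 9. Bolt wins 14–9.
Model U vs Drift: Model U preferred on 1+3+1 = 5 ballots; Drift wins 18–5.
Model U vs Concept 2: 3+1+1+8+2+3 = 18 for Model U, 5 for Concept 2 — Model U by 18–5.
Drift vs Concept 2: Drift preferred on 3+1+1+8+2 = 15 ballots; Drift wins 15–8.
Bolt defeats every rival head-to-head and is the Condorcet winner.

Bolt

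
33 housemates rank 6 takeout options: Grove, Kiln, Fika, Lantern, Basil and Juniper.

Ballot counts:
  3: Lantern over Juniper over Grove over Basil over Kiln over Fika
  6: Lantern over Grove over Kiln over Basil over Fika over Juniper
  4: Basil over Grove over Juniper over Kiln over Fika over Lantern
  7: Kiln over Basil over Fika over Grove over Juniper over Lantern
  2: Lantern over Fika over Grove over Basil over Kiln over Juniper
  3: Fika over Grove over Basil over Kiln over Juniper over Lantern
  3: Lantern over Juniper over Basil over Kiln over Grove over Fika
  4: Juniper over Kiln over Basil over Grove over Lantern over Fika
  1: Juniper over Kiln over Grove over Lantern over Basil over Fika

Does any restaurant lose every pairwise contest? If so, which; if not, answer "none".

Pairwise majorities:
Grove–Kiln: Grove 18–15.
Grove vs Fika: Grove wins 21–12.
Grove vs Lantern: Grove, 19–14.
Grove vs Basil: Grove preferred on 3+6+2+3+1 = 15 ballots; Basil wins 18–15.
Grove vs Juniper: 22 to 11, Grove.
Kiln vs Fika: Kiln is ranked higher on 28 ballots, Fika on 5. Kiln wins 28–5.
Kiln vs Lantern: 19 to 14, Kiln.
Kiln vs Basil: 6+7+4+1 = 18 for Kiln, 15 for Basil — Kiln by 18–15.
Kiln vs Juniper: Kiln wins 18–15.
Fika vs Lantern: Lantern, 19–14.
Fika vs Basil: Fika is ranked higher on 2+3 = 5 ballots, Basil on 28. Basil wins 28–5.
Fika vs Juniper: 6+7+2+3 = 18 for Fika, 15 for Juniper — Fika by 18–15.
Lantern vs Basil: Basil wins 18–15.
Lantern–Juniper: Juniper 19–14.
Basil vs Juniper: Basil wins 22–11.
No restaurant is winless: Grove beats Kiln; Kiln beats Fika; Fika beats Juniper; Lantern beats Fika; Basil beats Grove; Juniper beats Lantern. There is no Condorcet loser.

none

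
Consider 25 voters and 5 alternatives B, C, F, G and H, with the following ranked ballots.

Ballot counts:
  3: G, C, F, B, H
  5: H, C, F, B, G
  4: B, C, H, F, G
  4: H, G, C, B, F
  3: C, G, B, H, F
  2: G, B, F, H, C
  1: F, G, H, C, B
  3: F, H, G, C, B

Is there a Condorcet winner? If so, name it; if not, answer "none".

Check each pair by majority over 25 ballots:
B vs C: B is ranked higher on 4+2 = 6 ballots, C on 19. C wins 19–6.
B–F: B 13–12.
B vs G: G wins 16–9.
B vs H: B preferred on 3+4+3+2 = 12 ballots; H wins 13–12.
C vs F: C is ranked higher on 3+5+4+4+3 = 19 ballots, F on 6. C wins 19–6.
C vs G: C is ranked higher on 5+4+3 = 12 ballots, G on 13. G wins 13–12.
C vs H: C is ranked higher on 3+4+3 = 10 ballots, H on 15. H wins 15–10.
F vs G: F preferred on 5+4+1+3 = 13 ballots; F wins 13–12.
F vs H: H, 16–9.
G–H: H 16–9.
Only H has no losses; H is the Condorcet winner.

H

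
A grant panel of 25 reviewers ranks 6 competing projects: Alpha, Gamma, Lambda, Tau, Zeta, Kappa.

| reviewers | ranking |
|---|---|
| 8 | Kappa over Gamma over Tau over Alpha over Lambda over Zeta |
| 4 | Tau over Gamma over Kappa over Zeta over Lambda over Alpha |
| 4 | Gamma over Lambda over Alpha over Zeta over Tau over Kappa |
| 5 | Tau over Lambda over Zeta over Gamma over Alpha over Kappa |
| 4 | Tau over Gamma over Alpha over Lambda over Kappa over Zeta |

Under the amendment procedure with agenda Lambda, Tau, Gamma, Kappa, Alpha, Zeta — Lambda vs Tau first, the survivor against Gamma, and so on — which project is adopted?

Tau

Round 1: Lambda vs Tau — 4–21, Tau advances.
Round 2: Tau vs Gamma — 13–12, Tau advances.
Round 3: Tau vs Kappa — 17–8, Tau advances.
Round 4: Tau vs Alpha — 21–4, Tau advances.
Round 5: Tau vs Zeta — 21–4, Tau advances.
The agenda winner is Tau.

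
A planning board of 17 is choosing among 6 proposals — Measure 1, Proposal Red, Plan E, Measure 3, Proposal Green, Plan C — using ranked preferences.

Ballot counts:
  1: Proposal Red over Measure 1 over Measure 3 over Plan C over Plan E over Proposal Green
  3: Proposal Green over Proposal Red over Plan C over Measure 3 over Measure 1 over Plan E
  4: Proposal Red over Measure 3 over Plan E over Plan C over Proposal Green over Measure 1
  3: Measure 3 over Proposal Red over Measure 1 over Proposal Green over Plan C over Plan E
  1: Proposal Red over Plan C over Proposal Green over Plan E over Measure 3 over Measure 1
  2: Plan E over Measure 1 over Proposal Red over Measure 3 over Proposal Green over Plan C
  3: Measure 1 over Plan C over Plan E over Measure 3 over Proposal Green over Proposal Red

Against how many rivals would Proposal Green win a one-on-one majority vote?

0

Proposal Green against each rival (17 council members):
Proposal Green vs Measure 1: 8 to 9, Measure 1.
Proposal Green vs Proposal Red: Proposal Green is ranked higher on 3+3 = 6 ballots, Proposal Red on 11. Proposal Red wins 11–6.
Proposal Green vs Plan E: 3+3+1 = 7 for Proposal Green, 10 for Plan E — Plan E by 10–7.
Proposal Green vs Measure 3: Proposal Green preferred on 3+1 = 4 ballots; Measure 3 wins 13–4.
Proposal Green vs Plan C: Proposal Green preferred on 3+3+2 = 8 ballots; Plan C wins 9–8.
Proposal Green beats no one; loses to Measure 1, Proposal Red, Plan E, Measure 3, Plan C — 0 pairwise wins.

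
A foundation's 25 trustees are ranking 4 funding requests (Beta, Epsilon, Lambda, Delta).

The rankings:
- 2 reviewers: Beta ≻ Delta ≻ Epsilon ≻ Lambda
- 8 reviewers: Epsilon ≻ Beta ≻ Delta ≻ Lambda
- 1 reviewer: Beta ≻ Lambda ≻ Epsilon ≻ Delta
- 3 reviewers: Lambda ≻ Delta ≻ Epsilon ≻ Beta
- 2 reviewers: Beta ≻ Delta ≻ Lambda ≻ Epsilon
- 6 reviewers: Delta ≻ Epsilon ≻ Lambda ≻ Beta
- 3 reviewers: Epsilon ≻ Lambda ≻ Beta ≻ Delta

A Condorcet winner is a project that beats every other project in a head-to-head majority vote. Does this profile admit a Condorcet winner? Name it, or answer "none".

none

Head-to-head results (25 reviewers):
Beta vs Epsilon: 2+1+2 = 5 for Beta, 20 for Epsilon — Epsilon by 20–5.
Beta vs Lambda: Beta is ranked higher on 2+8+1+2 = 13 ballots, Lambda on 12. Beta wins 13–12.
Beta vs Delta: 16 to 9, Beta.
Epsilon vs Lambda: 2+8+6+3 = 19 for Epsilon, 6 for Lambda — Epsilon by 19–6.
Epsilon vs Delta: 12 to 13, Delta.
Lambda vs Delta: 7 to 18, Delta.
No project is unbeaten: Beta loses to Epsilon; Epsilon loses to Delta; Lambda loses to Beta; Delta loses to Beta. In particular Beta > Delta > Epsilon > Beta is a majority cycle — no Condorcet winner exists.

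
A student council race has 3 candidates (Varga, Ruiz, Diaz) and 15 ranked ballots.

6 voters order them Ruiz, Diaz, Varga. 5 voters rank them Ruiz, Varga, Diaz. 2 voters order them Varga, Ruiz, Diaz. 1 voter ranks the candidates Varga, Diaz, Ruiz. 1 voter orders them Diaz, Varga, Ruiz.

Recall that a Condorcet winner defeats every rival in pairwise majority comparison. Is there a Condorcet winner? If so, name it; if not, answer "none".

Ruiz

Head-to-head results (15 voters):
Varga vs Ruiz: Ruiz wins 11–4.
Varga vs Diaz: Varga, 8–7.
Ruiz vs Diaz: Ruiz, 13–2.
Ruiz defeats every rival head-to-head and is the Condorcet winner.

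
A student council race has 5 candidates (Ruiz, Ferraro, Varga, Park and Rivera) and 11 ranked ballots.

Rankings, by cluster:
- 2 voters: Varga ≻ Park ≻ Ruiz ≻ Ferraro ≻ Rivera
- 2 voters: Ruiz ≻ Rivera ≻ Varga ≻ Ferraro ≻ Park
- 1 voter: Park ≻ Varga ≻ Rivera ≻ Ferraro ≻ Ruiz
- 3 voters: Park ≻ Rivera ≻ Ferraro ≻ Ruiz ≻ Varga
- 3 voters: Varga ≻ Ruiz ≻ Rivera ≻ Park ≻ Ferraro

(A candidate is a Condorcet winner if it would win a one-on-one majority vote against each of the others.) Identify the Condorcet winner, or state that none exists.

Varga

Check each pair by majority over 11 ballots:
Ruiz vs Ferraro: Ruiz preferred on 2+2+3 = 7 ballots; Ruiz wins 7–4.
Ruiz–Varga: Varga 6–5.
Ruiz vs Park: Park, 6–5.
Ruiz vs Rivera: 7 to 4, Ruiz.
Ferraro vs Varga: Varga, 8–3.
Ferraro vs Park: Ferraro preferred on 2 ballots; Park wins 9–2.
Ferraro vs Rivera: Ferraro preferred on 2 ballots; Rivera wins 9–2.
Varga vs Park: 7 to 4, Varga.
Varga vs Rivera: Varga preferred on 2+1+3 = 6 ballots; Varga wins 6–5.
Park vs Rivera: Park wins 6–5.
Varga defeats every rival head-to-head and is the Condorcet winner.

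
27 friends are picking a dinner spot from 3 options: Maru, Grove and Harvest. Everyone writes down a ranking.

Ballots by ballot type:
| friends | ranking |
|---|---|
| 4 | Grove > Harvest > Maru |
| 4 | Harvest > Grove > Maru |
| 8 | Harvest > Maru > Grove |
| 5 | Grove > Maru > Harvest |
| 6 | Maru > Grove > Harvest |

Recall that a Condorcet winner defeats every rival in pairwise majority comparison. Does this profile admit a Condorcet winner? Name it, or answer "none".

none

Head-to-head results (27 friends):
Maru vs Grove: 8+6 = 14 for Maru, 13 for Grove — Maru by 14–13.
Maru vs Harvest: 5+6 = 11 for Maru, 16 for Harvest — Harvest by 16–11.
Grove vs Harvest: Grove, 15–12.
Each restaurant drops at least one matchup (Maru loses to Harvest; Grove loses to Maru; Harvest loses to Grove); the cycle Maru beats Grove beats Harvest beats Maru rules out a Condorcet winner.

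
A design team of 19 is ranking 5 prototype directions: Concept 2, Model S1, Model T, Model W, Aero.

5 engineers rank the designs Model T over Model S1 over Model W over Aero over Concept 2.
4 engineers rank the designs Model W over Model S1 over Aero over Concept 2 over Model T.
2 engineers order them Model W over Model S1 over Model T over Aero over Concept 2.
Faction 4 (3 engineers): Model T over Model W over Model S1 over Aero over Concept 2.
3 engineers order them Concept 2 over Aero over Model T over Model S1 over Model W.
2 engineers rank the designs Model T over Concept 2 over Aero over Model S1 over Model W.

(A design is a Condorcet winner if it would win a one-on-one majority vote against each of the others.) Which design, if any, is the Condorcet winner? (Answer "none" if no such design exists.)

Model T

Head-to-head results (19 engineers):
Concept 2 vs Model S1: Concept 2 is ranked higher on 3+2 = 5 ballots, Model S1 on 14. Model S1 wins 14–5.
Concept 2 vs Model T: Concept 2 preferred on 4+3 = 7 ballots; Model T wins 12–7.
Concept 2 vs Model W: Concept 2 is ranked higher on 3+2 = 5 ballots, Model W on 14. Model W wins 14–5.
Concept 2 vs Aero: Concept 2 preferred on 3+2 = 5 ballots; Aero wins 14–5.
Model S1 vs Model T: 4+2 = 6 for Model S1, 13 for Model T — Model T by 13–6.
Model S1 vs Model W: 10 to 9, Model S1.
Model S1 vs Aero: Model S1 preferred on 5+4+2+3 = 14 ballots; Model S1 wins 14–5.
Model T vs Model W: 5+3+3+2 = 13 for Model T, 6 for Model W — Model T by 13–6.
Model T vs Aero: 5+2+3+2 = 12 for Model T, 7 for Aero — Model T by 12–7.
Model W vs Aero: 5+4+2+3 = 14 for Model W, 5 for Aero — Model W by 14–5.
Only Model T has no losses; Model T is the Condorcet winner.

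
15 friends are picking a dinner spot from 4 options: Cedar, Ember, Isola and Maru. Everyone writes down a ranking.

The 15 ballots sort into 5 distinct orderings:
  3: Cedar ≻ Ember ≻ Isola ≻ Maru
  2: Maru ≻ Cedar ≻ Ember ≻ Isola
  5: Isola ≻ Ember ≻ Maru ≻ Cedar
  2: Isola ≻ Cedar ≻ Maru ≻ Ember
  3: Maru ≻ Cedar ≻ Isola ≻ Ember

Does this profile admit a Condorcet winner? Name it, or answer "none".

Head-to-head results (15 friends):
Cedar vs Ember: 10 to 5, Cedar.
Cedar vs Isola: Cedar is ranked higher on 3+2+3 = 8 ballots, Isola on 7. Cedar wins 8–7.
Cedar vs Maru: 3+2 = 5 for Cedar, 10 for Maru — Maru by 10–5.
Ember vs Isola: Ember is ranked higher on 3+2 = 5 ballots, Isola on 10. Isola wins 10–5.
Ember vs Maru: Ember preferred on 3+5 = 8 ballots; Ember wins 8–7.
Isola vs Maru: Isola preferred on 3+5+2 = 10 ballots; Isola wins 10–5.
Every restaurant loses at least once (Cedar loses to Maru; Ember loses to Cedar; Isola loses to Cedar; Maru loses to Ember). The majority relation contains the cycle Cedar > Ember > Maru > Cedar, so there is no Condorcet winner.

none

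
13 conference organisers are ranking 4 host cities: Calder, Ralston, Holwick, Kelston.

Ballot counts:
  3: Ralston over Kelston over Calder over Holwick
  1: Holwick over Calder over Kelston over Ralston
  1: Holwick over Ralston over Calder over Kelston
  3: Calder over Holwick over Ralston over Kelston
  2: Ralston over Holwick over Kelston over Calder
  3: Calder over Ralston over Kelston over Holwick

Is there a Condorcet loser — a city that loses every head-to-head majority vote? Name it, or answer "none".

Head-to-head results (13 organisers):
Calder vs Ralston: Calder wins 7–6.
Calder vs Holwick: Calder wins 9–4.
Calder vs Kelston: Calder is ranked higher on 1+1+3+3 = 8 ballots, Kelston on 5. Calder wins 8–5.
Ralston vs Holwick: Ralston preferred on 3+2+3 = 8 ballots; Ralston wins 8–5.
Ralston vs Kelston: 12 to 1, Ralston.
Holwick–Kelston: Holwick 7–6.
Kelston loses to every other city — it is the Condorcet loser.

Kelston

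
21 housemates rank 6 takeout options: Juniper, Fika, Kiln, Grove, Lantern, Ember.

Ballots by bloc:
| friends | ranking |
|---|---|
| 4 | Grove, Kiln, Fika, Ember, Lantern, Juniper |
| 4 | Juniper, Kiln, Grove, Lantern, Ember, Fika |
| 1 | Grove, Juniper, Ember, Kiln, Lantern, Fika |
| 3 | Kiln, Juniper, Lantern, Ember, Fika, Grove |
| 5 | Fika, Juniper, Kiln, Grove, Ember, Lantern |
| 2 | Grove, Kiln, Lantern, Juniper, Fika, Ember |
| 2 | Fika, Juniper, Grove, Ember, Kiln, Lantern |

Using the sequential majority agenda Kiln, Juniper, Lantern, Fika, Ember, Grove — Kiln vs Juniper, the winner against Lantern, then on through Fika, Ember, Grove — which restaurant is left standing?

Grove

Round 1: Kiln vs Juniper — 9–12, Juniper advances.
Round 2: Juniper vs Lantern — 15–6, Juniper advances.
Round 3: Juniper vs Fika — 10–11, Fika advances.
Round 4: Fika vs Ember — 13–8, Fika advances.
Round 5: Fika vs Grove — 10–11, Grove advances.
The agenda winner is Grove.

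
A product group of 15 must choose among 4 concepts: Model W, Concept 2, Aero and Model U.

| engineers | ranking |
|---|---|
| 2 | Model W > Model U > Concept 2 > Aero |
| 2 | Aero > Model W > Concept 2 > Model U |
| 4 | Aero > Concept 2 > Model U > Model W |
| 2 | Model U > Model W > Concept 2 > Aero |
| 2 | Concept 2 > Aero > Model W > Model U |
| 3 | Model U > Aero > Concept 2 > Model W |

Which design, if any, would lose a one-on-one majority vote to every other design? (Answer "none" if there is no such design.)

Model W

Pairwise majorities:
Model W vs Concept 2: Concept 2 wins 9–6.
Model W vs Aero: Aero, 11–4.
Model W vs Model U: Model U wins 9–6.
Concept 2 vs Aero: 6 to 9, Aero.
Concept 2 vs Model U: Concept 2 wins 8–7.
Aero vs Model U: 2+4+2 = 8 for Aero, 7 for Model U — Aero by 8–7.
Only Model W has no wins; Model W is the Condorcet loser.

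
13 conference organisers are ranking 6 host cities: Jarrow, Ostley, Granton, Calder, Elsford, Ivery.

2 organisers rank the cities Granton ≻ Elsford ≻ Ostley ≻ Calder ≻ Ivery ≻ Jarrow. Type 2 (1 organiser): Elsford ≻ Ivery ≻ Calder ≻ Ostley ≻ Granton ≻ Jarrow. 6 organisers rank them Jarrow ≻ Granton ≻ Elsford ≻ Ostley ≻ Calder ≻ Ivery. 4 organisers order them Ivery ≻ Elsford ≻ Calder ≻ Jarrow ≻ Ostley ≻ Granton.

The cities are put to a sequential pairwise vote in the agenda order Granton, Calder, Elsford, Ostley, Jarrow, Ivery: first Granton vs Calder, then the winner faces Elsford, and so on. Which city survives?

Ivery

Round 1: Granton vs Calder — 8–5, Granton advances.
Round 2: Granton vs Elsford — 8–5, Granton advances.
Round 3: Granton vs Ostley — 8–5, Granton advances.
Round 4: Granton vs Jarrow — 3–10, Jarrow advances.
Round 5: Jarrow vs Ivery — 6–7, Ivery advances.
Ivery survives the agenda.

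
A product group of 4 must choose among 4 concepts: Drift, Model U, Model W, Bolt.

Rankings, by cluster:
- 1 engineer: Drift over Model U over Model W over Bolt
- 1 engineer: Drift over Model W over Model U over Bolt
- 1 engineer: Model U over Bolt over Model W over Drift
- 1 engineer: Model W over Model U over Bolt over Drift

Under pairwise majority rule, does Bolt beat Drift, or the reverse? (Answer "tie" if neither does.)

Ballots ranking Bolt above Drift: 1 + 1 = 2.
Ballots ranking Drift above Bolt: 4 − 2 = 2.
2–2: the pair ties.

tie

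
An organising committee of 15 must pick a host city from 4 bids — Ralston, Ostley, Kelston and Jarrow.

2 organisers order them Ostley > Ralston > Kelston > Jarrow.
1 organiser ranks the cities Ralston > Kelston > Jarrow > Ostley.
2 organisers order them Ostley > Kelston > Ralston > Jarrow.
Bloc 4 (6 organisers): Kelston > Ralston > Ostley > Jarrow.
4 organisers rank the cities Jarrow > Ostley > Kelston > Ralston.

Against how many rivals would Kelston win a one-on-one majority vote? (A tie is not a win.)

2

Kelston against each rival (15 organisers):
Kelston vs Ralston: Kelston, 12–3.
Kelston vs Ostley: Kelston is ranked higher on 1+6 = 7 ballots, Ostley on 8. Ostley wins 8–7.
Kelston vs Jarrow: Kelston wins 11–4.
Kelston beats Ralston, Jarrow; loses to Ostley — 2 pairwise wins.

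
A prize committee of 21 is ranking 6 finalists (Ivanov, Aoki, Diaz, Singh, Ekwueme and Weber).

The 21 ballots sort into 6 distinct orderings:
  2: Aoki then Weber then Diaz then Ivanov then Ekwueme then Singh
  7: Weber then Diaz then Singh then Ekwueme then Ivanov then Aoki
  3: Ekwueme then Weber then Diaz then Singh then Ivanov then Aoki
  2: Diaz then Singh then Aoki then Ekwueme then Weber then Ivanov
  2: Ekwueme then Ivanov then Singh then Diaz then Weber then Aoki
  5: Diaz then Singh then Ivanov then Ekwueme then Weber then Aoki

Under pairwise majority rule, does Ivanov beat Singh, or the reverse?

Ballots ranking Ivanov above Singh: 2 + 2 = 4.
Ballots ranking Singh above Ivanov: 21 − 4 = 17.
Singh wins the head-to-head 17–4.

Singh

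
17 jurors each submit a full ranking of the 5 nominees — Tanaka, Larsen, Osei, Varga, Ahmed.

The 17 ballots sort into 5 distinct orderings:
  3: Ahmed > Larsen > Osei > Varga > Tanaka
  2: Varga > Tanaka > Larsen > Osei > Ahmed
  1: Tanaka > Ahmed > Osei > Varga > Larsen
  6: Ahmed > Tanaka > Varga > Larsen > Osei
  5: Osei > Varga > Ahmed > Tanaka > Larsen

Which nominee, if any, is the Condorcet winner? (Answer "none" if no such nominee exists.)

Pairwise majorities:
Tanaka–Larsen: Tanaka 14–3.
Tanaka vs Osei: Tanaka, 9–8.
Tanaka vs Varga: Varga, 10–7.
Tanaka vs Ahmed: Ahmed wins 14–3.
Larsen–Osei: Larsen 11–6.
Larsen vs Varga: Varga, 14–3.
Larsen vs Ahmed: Ahmed, 15–2.
Osei vs Varga: Osei wins 9–8.
Osei–Ahmed: Ahmed 10–7.
Varga vs Ahmed: Ahmed wins 10–7.
Ahmed wins every pairwise contest, so Ahmed is the Condorcet winner.

Ahmed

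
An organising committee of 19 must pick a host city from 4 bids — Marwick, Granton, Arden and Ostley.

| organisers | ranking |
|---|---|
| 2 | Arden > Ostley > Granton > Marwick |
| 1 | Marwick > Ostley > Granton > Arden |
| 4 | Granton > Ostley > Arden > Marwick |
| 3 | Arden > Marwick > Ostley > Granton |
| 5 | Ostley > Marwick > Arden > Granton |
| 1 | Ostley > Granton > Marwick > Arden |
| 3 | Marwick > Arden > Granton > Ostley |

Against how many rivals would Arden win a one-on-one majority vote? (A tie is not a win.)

1

Arden against each rival (19 organisers):
Arden vs Marwick: 2+4+3 = 9 for Arden, 10 for Marwick — Marwick by 10–9.
Arden vs Granton: Arden, 13–6.
Arden vs Ostley: 8 to 11, Ostley.
Arden beats Granton; loses to Marwick, Ostley — 1 pairwise win.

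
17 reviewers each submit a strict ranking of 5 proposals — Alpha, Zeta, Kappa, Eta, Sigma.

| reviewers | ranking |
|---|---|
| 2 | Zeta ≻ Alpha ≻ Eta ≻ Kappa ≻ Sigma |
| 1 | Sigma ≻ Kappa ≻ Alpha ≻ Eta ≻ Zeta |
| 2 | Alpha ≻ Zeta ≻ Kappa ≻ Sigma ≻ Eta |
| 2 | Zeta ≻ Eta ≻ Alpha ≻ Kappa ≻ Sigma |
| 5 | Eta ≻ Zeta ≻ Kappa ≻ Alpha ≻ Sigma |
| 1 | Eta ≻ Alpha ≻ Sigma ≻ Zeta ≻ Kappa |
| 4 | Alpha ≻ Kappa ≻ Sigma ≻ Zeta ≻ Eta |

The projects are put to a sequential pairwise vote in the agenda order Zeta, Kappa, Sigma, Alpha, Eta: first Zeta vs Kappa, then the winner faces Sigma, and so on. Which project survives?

Zeta

Round 1: Zeta vs Kappa — 12–5, Zeta advances.
Round 2: Zeta vs Sigma — 11–6, Zeta advances.
Round 3: Zeta vs Alpha — 9–8, Zeta advances.
Round 4: Zeta vs Eta — 10–7, Zeta advances.
The agenda winner is Zeta.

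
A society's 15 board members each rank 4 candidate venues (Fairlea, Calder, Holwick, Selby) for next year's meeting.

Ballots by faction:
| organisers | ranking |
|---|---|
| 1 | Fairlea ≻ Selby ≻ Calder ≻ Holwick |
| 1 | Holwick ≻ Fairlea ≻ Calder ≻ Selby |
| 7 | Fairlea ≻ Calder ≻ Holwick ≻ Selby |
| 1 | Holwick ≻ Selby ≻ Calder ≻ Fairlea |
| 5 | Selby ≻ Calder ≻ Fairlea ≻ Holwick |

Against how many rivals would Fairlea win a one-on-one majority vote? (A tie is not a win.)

Fairlea against each rival (15 organisers):
Fairlea vs Calder: 9 to 6, Fairlea.
Fairlea vs Holwick: 1+7+5 = 13 for Fairlea, 2 for Holwick — Fairlea by 13–2.
Fairlea vs Selby: Fairlea is ranked higher on 1+1+7 = 9 ballots, Selby on 6. Fairlea wins 9–6.
Fairlea beats Calder, Holwick, Selby — 3 pairwise wins.

3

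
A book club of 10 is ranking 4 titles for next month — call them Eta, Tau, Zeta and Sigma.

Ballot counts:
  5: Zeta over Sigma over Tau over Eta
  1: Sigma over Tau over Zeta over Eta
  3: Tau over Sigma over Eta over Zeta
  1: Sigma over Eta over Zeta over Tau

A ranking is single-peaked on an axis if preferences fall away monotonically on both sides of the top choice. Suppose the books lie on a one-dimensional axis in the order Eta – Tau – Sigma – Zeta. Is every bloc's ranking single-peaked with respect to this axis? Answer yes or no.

no

Axis positions: Eta=1, Tau=2, Sigma=3, Zeta=4.
Bloc 1 (peak Zeta at position 4): ranking walks positions 4-3-2-1, expanding outward from the peak — single-peaked.
Bloc 2 (peak Sigma at position 3): ranking walks positions 3-2-4-1, expanding outward from the peak — single-peaked.
Bloc 3 (peak Tau at position 2): ranking walks positions 2-3-1-4, expanding outward from the peak — single-peaked.
Bloc 4: ranking walks positions 3-1-4-2; Eta is ranked above Tau even though Tau lies between Eta and the peak Sigma on the axis — preferences dip and rise again. Not single-peaked.
Bloc 4 violates single-peakedness, so the profile is not single-peaked on this axis.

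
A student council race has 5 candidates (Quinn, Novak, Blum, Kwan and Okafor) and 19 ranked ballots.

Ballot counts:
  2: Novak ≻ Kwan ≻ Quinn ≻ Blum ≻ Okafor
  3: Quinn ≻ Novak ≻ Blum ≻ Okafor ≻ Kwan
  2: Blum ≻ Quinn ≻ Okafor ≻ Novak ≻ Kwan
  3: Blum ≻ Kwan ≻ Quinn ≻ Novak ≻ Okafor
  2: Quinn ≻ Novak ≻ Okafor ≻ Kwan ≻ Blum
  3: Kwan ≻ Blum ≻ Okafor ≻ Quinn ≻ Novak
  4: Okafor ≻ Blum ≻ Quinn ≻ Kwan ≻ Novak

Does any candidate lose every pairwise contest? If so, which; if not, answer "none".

Head-to-head results (19 voters):
Quinn vs Novak: Quinn preferred on 3+2+3+2+3+4 = 17 ballots; Quinn wins 17–2.
Quinn vs Blum: Quinn preferred on 2+3+2 = 7 ballots; Blum wins 12–7.
Quinn vs Kwan: Quinn wins 11–8.
Quinn–Okafor: Quinn 12–7.
Novak vs Blum: Blum wins 12–7.
Novak vs Kwan: Novak preferred on 2+3+2+2 = 9 ballots; Kwan wins 10–9.
Novak vs Okafor: 2+3+3+2 = 10 for Novak, 9 for Okafor — Novak by 10–9.
Blum vs Kwan: Blum preferred on 3+2+3+4 = 12 ballots; Blum wins 12–7.
Blum vs Okafor: Blum is ranked higher on 2+3+2+3+3 = 13 ballots, Okafor on 6. Blum wins 13–6.
Kwan vs Okafor: Kwan is ranked higher on 2+3+3 = 8 ballots, Okafor on 11. Okafor wins 11–8.
Every candidate wins at least one matchup (Quinn beats Novak; Novak beats Okafor; Blum beats Quinn; Kwan beats Novak; Okafor beats Kwan), so there is no Condorcet loser.

none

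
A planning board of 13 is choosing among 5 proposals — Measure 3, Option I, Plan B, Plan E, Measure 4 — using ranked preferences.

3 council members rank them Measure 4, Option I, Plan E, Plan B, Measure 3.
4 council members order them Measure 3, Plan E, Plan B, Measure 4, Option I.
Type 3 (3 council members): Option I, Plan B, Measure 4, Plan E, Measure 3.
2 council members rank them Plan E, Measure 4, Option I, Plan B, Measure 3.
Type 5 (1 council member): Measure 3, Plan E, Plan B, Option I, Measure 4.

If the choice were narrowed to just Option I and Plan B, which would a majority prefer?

Option I

Ballots ranking Option I above Plan B: 3 + 3 + 2 = 8.
Ballots ranking Plan B above Option I: 13 − 8 = 5.
Option I wins the head-to-head 8–5.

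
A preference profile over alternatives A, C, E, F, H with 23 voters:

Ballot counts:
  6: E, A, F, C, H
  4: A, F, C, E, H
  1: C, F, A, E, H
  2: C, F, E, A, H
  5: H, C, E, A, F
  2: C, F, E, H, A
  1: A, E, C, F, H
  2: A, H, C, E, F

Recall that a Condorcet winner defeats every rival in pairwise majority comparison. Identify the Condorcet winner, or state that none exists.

Check each pair by majority over 23 ballots:
A–C: A 13–10.
A vs E: E, 15–8.
A–F: A 18–5.
A–H: A 16–7.
C vs E: C wins 16–7.
C vs F: C wins 13–10.
C vs H: C wins 16–7.
E–F: E 14–9.
E vs H: E wins 16–7.
F vs H: F wins 16–7.
Each alternative drops at least one matchup (A loses to E; C loses to A; E loses to C; F loses to A; H loses to A); the cycle A beats C beats E beats A rules out a Condorcet winner.

none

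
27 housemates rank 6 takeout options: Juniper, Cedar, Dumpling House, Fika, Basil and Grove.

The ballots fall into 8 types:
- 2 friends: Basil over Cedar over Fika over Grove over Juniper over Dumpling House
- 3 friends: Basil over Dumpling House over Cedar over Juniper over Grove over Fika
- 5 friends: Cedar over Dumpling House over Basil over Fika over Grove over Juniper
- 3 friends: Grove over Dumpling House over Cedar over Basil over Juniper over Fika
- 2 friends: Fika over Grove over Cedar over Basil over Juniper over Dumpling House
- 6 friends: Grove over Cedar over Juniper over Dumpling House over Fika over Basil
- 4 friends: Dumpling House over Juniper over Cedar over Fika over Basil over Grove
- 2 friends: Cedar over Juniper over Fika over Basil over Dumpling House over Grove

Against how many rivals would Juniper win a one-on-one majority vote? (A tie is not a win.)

1

Juniper against each rival (27 friends):
Juniper–Cedar: Cedar 23–4.
Juniper vs Dumpling House: Dumpling House, 15–12.
Juniper vs Fika: Juniper preferred on 3+3+6+4+2 = 18 ballots; Juniper wins 18–9.
Juniper vs Basil: 12 to 15, Basil.
Juniper vs Grove: Grove, 18–9.
Juniper beats Fika; loses to Cedar, Dumpling House, Basil, Grove — 1 pairwise win.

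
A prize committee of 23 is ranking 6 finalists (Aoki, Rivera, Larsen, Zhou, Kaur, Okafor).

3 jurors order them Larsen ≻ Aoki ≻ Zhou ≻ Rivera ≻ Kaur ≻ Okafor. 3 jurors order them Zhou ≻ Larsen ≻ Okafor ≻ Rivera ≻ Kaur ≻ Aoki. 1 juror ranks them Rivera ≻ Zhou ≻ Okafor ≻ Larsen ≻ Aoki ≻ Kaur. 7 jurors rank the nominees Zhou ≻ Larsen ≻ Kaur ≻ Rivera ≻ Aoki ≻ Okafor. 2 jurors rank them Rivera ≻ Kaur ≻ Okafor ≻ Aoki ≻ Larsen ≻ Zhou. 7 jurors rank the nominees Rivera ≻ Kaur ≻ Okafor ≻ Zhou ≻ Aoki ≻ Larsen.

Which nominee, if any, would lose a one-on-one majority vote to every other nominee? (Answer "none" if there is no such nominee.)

Head-to-head results (23 jurors):
Aoki vs Rivera: Rivera, 20–3.
Aoki vs Larsen: Aoki preferred on 2+7 = 9 ballots; Larsen wins 14–9.
Aoki vs Zhou: Zhou wins 18–5.
Aoki vs Kaur: Aoki preferred on 3+1 = 4 ballots; Kaur wins 19–4.
Aoki vs Okafor: Aoki preferred on 3+7 = 10 ballots; Okafor wins 13–10.
Rivera vs Larsen: Rivera is ranked higher on 1+2+7 = 10 ballots, Larsen on 13. Larsen wins 13–10.
Rivera vs Zhou: Zhou wins 13–10.
Rivera–Kaur: Rivera 16–7.
Rivera vs Okafor: 20 to 3, Rivera.
Larsen vs Zhou: Zhou, 18–5.
Larsen vs Kaur: Larsen, 14–9.
Larsen vs Okafor: 13 to 10, Larsen.
Zhou vs Kaur: 3+3+1+7 = 14 for Zhou, 9 for Kaur — Zhou by 14–9.
Zhou vs Okafor: Zhou is ranked higher on 3+3+1+7 = 14 ballots, Okafor on 9. Zhou wins 14–9.
Kaur–Okafor: Kaur 19–4.
Only Aoki has no wins; Aoki is the Condorcet loser.

Aoki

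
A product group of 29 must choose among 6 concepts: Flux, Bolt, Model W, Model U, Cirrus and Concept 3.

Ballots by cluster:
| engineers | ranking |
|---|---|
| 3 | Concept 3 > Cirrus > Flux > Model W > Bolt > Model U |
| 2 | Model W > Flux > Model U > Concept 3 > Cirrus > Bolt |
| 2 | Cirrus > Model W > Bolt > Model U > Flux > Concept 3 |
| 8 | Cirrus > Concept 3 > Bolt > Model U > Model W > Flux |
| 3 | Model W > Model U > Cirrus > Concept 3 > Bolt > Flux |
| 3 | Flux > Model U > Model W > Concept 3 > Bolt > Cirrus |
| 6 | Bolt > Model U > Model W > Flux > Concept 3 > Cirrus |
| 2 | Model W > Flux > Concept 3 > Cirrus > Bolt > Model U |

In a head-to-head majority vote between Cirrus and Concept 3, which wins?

Concept 3

Ballots ranking Cirrus above Concept 3: 2 + 8 + 3 = 13.
Ballots ranking Concept 3 above Cirrus: 29 − 13 = 16.
Concept 3 wins the head-to-head 16–13.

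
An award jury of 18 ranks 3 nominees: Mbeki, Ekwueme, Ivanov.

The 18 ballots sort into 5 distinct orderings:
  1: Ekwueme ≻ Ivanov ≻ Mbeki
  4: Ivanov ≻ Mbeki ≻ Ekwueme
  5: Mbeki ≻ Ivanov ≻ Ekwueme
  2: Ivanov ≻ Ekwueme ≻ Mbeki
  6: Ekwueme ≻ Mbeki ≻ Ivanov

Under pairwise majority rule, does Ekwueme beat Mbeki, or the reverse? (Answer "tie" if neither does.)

tie

Ballots ranking Ekwueme above Mbeki: 1 + 2 + 6 = 9.
Ballots ranking Mbeki above Ekwueme: 18 − 9 = 9.
9–9: the pair ties.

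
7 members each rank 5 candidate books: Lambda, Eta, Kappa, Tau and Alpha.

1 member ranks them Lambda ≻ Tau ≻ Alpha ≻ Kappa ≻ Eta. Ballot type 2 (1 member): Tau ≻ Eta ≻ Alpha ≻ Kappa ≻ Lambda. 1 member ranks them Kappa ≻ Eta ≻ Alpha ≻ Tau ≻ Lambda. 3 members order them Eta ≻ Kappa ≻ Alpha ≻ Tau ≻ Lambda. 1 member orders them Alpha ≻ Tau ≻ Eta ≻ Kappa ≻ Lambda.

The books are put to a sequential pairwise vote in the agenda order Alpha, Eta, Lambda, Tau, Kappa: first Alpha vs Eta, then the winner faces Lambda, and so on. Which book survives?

Eta

Round 1: Alpha vs Eta — 2–5, Eta advances.
Round 2: Eta vs Lambda — 6–1, Eta advances.
Round 3: Eta vs Tau — 4–3, Eta advances.
Round 4: Eta vs Kappa — 5–2, Eta advances.
The agenda winner is Eta.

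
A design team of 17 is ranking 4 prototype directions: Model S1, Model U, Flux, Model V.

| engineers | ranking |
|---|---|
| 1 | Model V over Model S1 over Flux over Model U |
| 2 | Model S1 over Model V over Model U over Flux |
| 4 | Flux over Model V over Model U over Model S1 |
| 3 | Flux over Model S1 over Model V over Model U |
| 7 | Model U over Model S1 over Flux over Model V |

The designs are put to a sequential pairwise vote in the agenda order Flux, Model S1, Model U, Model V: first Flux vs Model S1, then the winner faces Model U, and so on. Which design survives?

Round 1: Flux vs Model S1 — 7–10, Model S1 advances.
Round 2: Model S1 vs Model U — 6–11, Model U advances.
Round 3: Model U vs Model V — 7–10, Model V advances.
Model V survives the agenda.

Model V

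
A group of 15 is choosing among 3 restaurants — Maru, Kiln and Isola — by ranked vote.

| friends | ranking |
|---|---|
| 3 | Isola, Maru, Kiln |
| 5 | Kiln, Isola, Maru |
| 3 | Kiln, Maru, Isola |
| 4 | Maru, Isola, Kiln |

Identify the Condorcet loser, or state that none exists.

Pairwise majorities:
Maru vs Kiln: Maru preferred on 3+4 = 7 ballots; Kiln wins 8–7.
Maru vs Isola: Maru preferred on 3+4 = 7 ballots; Isola wins 8–7.
Kiln vs Isola: Kiln wins 8–7.
Maru is beaten in every head-to-head and is the Condorcet loser.

Maru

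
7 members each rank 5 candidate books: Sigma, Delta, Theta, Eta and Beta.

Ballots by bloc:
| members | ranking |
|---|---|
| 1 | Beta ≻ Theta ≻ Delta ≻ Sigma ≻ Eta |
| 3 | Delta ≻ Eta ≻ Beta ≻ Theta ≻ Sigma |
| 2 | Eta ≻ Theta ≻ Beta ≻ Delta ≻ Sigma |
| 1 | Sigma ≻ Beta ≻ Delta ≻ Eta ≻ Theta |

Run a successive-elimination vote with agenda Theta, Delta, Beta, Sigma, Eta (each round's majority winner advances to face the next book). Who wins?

Round 1: Theta vs Delta — 3–4, Delta advances.
Round 2: Delta vs Beta — 3–4, Beta advances.
Round 3: Beta vs Sigma — 6–1, Beta advances.
Round 4: Beta vs Eta — 2–5, Eta advances.
The agenda winner is Eta.

Eta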